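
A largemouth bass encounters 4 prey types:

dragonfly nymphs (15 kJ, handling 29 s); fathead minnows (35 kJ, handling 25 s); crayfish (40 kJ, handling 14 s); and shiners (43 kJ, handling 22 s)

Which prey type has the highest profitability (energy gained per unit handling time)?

crayfish

Profitability E/h (kJ/s): dragonfly nymphs = 15/29 = 0.517, fathead minnows = 35/25 = 1.4, crayfish = 40/14 = 2.86, shiners = 43/22 = 1.95.
Ranked: crayfish > shiners > fathead minnows > dragonfly nymphs.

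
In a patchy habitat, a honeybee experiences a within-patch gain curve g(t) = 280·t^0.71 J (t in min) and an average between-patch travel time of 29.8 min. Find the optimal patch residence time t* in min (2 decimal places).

72.96 min

Maximise g(t)/(T+t): set derivative to zero → g'(t)(T+t) = g(t).
g'(t) = 0.71·280·t^-0.29. Setting 0.71·280·t^-0.29 = 280·t^0.71/(29.8+t) gives 0.71(29.8+t) = t, so 0.29·t = 0.71×29.8.
t* = 0.71×29.8/0.29 = 72.96 min.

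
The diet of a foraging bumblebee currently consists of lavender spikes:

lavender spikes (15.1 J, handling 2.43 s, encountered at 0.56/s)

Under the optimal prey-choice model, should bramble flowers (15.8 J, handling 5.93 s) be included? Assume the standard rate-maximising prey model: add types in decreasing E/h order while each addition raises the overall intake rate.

No

Current rate: (0.56×15.1)/(1 + 0.56×2.43) = 3.582 J/s.
Profitability of bramble flowers: 15.8/5.93 = 2.664 J/s.
2.664 < 3.582, so adding bramble flowers would lower the average — exclude it.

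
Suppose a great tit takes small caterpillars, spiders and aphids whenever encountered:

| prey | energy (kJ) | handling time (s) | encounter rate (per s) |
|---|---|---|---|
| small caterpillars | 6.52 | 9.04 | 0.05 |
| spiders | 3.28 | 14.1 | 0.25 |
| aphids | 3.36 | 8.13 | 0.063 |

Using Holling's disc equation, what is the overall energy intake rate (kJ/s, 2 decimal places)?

0.25 kJ/s

R = Σλ_iE_i / (1 + Σλ_ih_i)
Numerator: 0.05×6.52 + 0.25×3.28 + 0.063×3.36 = 1.358
Denominator: 1 + 0.05×9.04 + 0.25×14.1 + 0.063×8.13 = 5.489
R = 1.358/5.489 = 0.2473 kJ/s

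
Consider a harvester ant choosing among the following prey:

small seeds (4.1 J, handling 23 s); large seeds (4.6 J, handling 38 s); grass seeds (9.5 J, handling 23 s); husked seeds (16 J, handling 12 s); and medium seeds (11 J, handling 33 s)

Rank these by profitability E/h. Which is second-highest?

Profitability E/h (J/s): small seeds = 4.1/23 = 0.178, large seeds = 4.6/38 = 0.121, grass seeds = 9.5/23 = 0.413, husked seeds = 16/12 = 1.33, medium seeds = 11/33 = 0.333.
Ranked: husked seeds > grass seeds > medium seeds > small seeds > large seeds.

grass seeds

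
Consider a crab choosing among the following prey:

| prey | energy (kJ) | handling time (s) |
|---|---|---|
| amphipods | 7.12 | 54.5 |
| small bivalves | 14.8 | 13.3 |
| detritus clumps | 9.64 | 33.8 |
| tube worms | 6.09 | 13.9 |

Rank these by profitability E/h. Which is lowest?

Profitability E/h (kJ/s): amphipods = 7.12/54.5 = 0.131, small bivalves = 14.8/13.3 = 1.11, detritus clumps = 9.64/33.8 = 0.285, tube worms = 6.09/13.9 = 0.438.
Ranked: small bivalves > tube worms > detritus clumps > amphipods.

amphipods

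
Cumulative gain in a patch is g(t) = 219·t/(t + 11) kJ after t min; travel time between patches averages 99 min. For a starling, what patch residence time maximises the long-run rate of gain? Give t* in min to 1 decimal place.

33.0 min

Optimal t* satisfies g'(t*) = g(t*)/(T + t*).
g'(t) = 219·11/(t + 11)². Setting 219·11/(t+11)² = 219t/[(t+11)(99+t)] gives 11(99+t) = t(t+11), so t² = 11×99 = 1089.
t* = √1089 = 33 min.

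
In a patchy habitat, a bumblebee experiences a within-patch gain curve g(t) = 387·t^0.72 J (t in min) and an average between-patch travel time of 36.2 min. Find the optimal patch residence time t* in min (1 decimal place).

By the marginal value theorem, leave when the instantaneous gain rate g'(t) equals the habitat-wide average g(t)/(T + t).
g'(t) = 0.72·387·t^-0.28. Setting 0.72·387·t^-0.28 = 387·t^0.72/(36.2+t) gives 0.72(36.2+t) = t, so 0.28·t = 0.72×36.2.
t* = 0.72×36.2/0.28 = 93.09 min.

93.1 min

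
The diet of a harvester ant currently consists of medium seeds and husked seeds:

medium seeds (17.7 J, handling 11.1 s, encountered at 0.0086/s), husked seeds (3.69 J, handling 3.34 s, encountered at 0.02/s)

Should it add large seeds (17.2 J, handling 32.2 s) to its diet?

Yes

Current rate: (0.0086×17.7 + 0.02×3.69)/(1 + 0.0086×11.1 + 0.02×3.34) = 0.1945 J/s.
Profitability of large seeds: 17.2/32.2 = 0.5342 J/s.
0.5342 > 0.1945, so adding large seeds raises the average — include it.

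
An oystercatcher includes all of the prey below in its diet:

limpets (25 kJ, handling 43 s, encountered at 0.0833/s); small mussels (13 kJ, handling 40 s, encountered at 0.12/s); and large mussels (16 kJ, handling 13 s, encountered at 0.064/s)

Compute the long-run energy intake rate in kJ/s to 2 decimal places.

R = Σλ_iE_i / (1 + Σλ_ih_i)
Numerator: 0.0833×25 + 0.12×13 + 0.064×16 = 4.667
Denominator: 1 + 0.0833×43 + 0.12×40 + 0.064×13 = 10.21
R = 4.667/10.21 = 0.4569 kJ/s

0.46 kJ/s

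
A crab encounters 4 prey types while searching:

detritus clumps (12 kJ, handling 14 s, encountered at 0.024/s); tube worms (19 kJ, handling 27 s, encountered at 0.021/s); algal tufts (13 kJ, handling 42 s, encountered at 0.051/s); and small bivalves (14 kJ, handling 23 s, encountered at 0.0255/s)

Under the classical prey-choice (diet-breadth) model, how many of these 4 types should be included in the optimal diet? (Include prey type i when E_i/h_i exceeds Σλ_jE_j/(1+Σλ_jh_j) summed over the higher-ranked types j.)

3

Rank by E/h (kJ/s): detritus clumps 0.857, tube worms 0.704, small bivalves 0.609, algal tufts 0.31. Include each in turn until the next type's E/h falls below the running intake rate.
Rate on top 1: 0.2156. tube worms: 0.704 > 0.2156 → include.
Rate on top 2: 0.361. small bivalves: 0.609 > 0.361 → include.
Rate on top 3: 0.4194. algal tufts: 0.31 < 0.4194 → exclude; stop.
Optimal diet: detritus clumps, tube worms, small bivalves — 3 of 4 types.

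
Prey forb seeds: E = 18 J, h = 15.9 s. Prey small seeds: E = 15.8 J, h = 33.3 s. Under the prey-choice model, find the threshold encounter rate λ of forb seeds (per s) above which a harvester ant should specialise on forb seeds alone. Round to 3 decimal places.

The zero-one rule: include small seeds iff E₂/h₂ > λE₁/(1+λh₁). Equality gives the switch point.
λE₁h₂ = E₂ + λE₂h₁ ⇒ λ = E₂/(E₁h₂ − E₂h₁) = 15.8/(599.4 − 251.2) = 0.04538 per s.

0.045 per s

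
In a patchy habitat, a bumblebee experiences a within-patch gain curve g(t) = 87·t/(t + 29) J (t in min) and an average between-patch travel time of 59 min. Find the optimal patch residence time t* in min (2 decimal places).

41.36 min

By the marginal value theorem, leave when the instantaneous gain rate g'(t) equals the habitat-wide average g(t)/(T + t).
g'(t) = 87·29/(t + 29)². Setting 87·29/(t+29)² = 87t/[(t+29)(59+t)] gives 29(59+t) = t(t+29), so t² = 29×59 = 1711.
t* = √1711 = 41.36 min.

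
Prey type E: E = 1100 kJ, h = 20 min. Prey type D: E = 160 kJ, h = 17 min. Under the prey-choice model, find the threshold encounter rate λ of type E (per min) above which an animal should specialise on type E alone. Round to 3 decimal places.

0.010 per min

The zero-one rule: include type D iff E₂/h₂ > λE₁/(1+λh₁). Equality gives the switch point.
λE₁h₂ = E₂ + λE₂h₁ ⇒ λ = E₂/(E₁h₂ − E₂h₁) = 160/(1.87e+04 − 3200) = 0.01032 per min.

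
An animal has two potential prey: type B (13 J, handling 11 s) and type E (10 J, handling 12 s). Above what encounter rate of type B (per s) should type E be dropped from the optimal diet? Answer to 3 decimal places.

0.217 per s

At the threshold, the rate on type B alone equals the profitability of type E: λ·13/(1 + λ·11) = 10/12 = 0.8333.
Rearranging, λ(13 − 0.8333×11) = 0.8333, so λ = 0.8333/3.833 = 0.2174 per s.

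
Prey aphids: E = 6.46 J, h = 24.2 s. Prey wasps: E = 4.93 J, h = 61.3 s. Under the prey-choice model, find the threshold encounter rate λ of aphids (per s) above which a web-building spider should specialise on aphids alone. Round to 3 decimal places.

At the threshold, the rate on aphids alone equals the profitability of wasps: λ·6.46/(1 + λ·24.2) = 4.93/61.3 = 0.08042.
Rearranging, λ(6.46 − 0.08042×24.2) = 0.08042, so λ = 0.08042/4.514 = 0.01782 per s.

0.018 per s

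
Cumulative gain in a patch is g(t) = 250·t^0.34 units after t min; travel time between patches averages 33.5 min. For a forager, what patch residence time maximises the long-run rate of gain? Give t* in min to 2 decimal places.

17.26 min

By the marginal value theorem, leave when the instantaneous gain rate g'(t) equals the habitat-wide average g(t)/(T + t).
g'(t) = 0.34·250·t^-0.66. Setting 0.34·250·t^-0.66 = 250·t^0.34/(33.5+t) gives 0.34(33.5+t) = t, so 0.66·t = 0.34×33.5.
t* = 0.34×33.5/0.66 = 17.26 min.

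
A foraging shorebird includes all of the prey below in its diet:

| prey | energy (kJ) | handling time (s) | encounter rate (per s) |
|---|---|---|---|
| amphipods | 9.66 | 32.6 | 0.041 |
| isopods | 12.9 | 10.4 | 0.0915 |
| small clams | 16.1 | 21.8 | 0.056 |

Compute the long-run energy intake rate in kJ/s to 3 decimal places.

0.550 kJ/s

R = Σλ_iE_i / (1 + Σλ_ih_i)
Numerator: 0.041×9.66 + 0.0915×12.9 + 0.056×16.1 = 2.478
Denominator: 1 + 0.041×32.6 + 0.0915×10.4 + 0.056×21.8 = 4.509
R = 2.478/4.509 = 0.5496 kJ/s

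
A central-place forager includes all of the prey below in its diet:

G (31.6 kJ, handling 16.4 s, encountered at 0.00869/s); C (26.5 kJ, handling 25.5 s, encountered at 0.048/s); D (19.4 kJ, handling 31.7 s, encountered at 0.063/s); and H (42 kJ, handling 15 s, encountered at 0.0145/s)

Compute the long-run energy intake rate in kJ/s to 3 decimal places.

0.737 kJ/s

R = Σλ_iE_i / (1 + Σλ_ih_i)
Numerator: 0.00869×31.6 + 0.048×26.5 + 0.063×19.4 + 0.0145×42 = 3.378
Denominator: 1 + 0.00869×16.4 + 0.048×25.5 + 0.063×31.7 + 0.0145×15 = 4.581
R = 3.378/4.581 = 0.7373 kJ/s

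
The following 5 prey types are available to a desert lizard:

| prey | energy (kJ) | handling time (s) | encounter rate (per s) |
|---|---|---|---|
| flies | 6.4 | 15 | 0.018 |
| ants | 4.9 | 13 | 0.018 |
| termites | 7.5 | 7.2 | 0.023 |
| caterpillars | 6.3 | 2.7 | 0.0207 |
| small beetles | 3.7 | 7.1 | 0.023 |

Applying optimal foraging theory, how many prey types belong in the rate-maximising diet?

5

Rank by E/h (kJ/s): caterpillars 2.33, termites 1.04, small beetles 0.521, flies 0.427, ants 0.377. Include each in turn until the next type's E/h falls below the running intake rate.
Rate on top 1: 0.1235. termites: 1.04 > 0.1235 → include.
Rate on top 2: 0.248. small beetles: 0.521 > 0.248 → include.
Rate on top 3: 0.2802. flies: 0.427 > 0.2802 → include.
Rate on top 4: 0.3041. ants: 0.377 > 0.3041 → include.
Optimal diet: caterpillars, termites, small beetles, flies, ants — 5 of 5 types.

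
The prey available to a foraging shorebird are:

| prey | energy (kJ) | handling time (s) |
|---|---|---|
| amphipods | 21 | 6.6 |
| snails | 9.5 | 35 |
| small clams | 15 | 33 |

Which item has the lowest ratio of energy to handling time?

Profitability E/h (kJ/s): amphipods = 21/6.6 = 3.18, snails = 9.5/35 = 0.271, small clams = 15/33 = 0.455.
Ranked: amphipods > small clams > snails.

snails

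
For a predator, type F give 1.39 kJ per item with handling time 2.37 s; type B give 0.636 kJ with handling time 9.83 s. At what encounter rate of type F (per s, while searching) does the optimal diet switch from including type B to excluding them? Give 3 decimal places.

At the threshold, the rate on type F alone equals the profitability of type B: λ·1.39/(1 + λ·2.37) = 0.636/9.83 = 0.0647.
Rearranging, λ(1.39 − 0.0647×2.37) = 0.0647, so λ = 0.0647/1.237 = 0.05232 per s.

0.052 per s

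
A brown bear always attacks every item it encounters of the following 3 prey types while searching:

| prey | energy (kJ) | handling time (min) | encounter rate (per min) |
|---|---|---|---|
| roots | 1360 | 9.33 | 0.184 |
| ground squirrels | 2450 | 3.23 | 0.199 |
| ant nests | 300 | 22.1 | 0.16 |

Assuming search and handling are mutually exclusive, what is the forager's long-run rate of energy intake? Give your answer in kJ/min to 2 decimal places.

Energy encountered per unit search time: 0.184×1360 + 0.199×2450 + 0.16×300 = 785.8 kJ/min.
Handling time per unit search time: 0.184×9.33 + 0.199×3.23 + 0.16×22.1 = 5.895.
Rate = 785.8/(1 + 5.895) = 114 kJ/min.

113.96 kJ/min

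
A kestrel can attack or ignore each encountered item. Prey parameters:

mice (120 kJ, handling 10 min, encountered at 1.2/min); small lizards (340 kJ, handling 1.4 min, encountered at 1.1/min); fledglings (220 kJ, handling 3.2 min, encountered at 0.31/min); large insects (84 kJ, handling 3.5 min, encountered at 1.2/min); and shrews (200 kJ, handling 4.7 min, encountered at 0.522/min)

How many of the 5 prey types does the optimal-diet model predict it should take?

Rank by E/h (kJ/min): small lizards 243, fledglings 68.8, shrews 42.6, large insects 24, mice 12. Include each in turn until the next type's E/h falls below the running intake rate.
Rate on top 1: 147.2. fledglings: 68.8 < 147.2 → exclude; stop.
Optimal diet: small lizards — 1 of 5 types.

1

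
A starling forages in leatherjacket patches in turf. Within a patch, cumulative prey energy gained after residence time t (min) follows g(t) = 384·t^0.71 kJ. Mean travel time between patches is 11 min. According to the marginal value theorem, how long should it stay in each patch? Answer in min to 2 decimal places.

Optimal t* satisfies g'(t*) = g(t*)/(T + t*).
g'(t) = 0.71·384·t^-0.29. Setting 0.71·384·t^-0.29 = 384·t^0.71/(11+t) gives 0.71(11+t) = t, so 0.29·t = 0.71×11.
t* = 0.71×11/0.29 = 26.93 min.

26.93 min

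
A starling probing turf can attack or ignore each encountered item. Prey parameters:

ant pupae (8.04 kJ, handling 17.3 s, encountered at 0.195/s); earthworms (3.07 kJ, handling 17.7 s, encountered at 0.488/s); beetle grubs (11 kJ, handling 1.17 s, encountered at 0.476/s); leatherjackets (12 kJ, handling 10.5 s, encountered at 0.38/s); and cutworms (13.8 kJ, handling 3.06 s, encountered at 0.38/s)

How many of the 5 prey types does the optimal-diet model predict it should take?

Rank by E/h (kJ/s): beetle grubs 9.4, cutworms 4.51, leatherjackets 1.14, ant pupae 0.465, earthworms 0.173. Include each in turn until the next type's E/h falls below the running intake rate.
Rate on top 1: 3.363. cutworms: 4.51 > 3.363 → include.
Rate on top 2: 3.853. leatherjackets: 1.14 < 3.853 → exclude; stop.
Optimal diet: beetle grubs, cutworms — 2 of 5 types.

2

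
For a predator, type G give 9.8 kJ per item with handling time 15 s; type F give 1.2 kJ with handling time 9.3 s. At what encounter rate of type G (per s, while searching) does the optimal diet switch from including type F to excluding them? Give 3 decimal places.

The zero-one rule: include type F iff E₂/h₂ > λE₁/(1+λh₁). Equality gives the switch point.
λE₁h₂ = E₂ + λE₂h₁ ⇒ λ = E₂/(E₁h₂ − E₂h₁) = 1.2/(91.14 − 18) = 0.01641 per s.

0.016 per s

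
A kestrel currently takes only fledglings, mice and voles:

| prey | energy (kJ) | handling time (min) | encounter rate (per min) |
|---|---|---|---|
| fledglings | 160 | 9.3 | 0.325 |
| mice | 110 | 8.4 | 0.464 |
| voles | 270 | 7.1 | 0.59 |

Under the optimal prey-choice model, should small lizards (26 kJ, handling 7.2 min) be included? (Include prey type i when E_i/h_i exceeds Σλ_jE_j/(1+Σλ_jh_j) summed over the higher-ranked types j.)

On fledglings, mice and voles alone, R = ΣλE/(1+Σλh) = 262.3/12.11 = 21.66 kJ/min.
small lizards: E/h = 26/7.2 = 3.611 kJ/min.
Since 3.611 < R, time spent handling small lizards is better spent searching.

No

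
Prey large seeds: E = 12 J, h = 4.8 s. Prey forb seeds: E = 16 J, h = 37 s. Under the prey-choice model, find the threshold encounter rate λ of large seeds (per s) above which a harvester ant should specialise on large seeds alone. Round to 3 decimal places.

Drop forb seeds once their profitability E₂/h₂ falls below the rate achievable on large seeds alone: E₂/h₂ = λE₁/(1 + λh₁).
Solve for λ: λE₁h₂ = E₂(1 + λh₁) → λ(E₁h₂ − E₂h₁) = E₂ → λ = E₂/(E₁h₂ − E₂h₁).
λ = 16/(12×37 − 16×4.8) = 16/367.2 = 0.04357 per s.

0.044 per s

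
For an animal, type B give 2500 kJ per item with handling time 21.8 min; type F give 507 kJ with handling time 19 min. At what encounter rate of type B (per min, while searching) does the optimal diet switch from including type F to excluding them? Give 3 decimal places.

0.014 per min

Drop type F once their profitability E₂/h₂ falls below the rate achievable on type B alone: E₂/h₂ = λE₁/(1 + λh₁).
Solve for λ: λE₁h₂ = E₂(1 + λh₁) → λ(E₁h₂ − E₂h₁) = E₂ → λ = E₂/(E₁h₂ − E₂h₁).
λ = 507/(2500×19 − 507×21.8) = 507/3.645e+04 = 0.01391 per min.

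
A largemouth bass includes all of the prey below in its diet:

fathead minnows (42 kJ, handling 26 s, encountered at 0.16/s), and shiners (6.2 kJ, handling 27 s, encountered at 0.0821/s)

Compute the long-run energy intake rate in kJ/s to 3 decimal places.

0.980 kJ/s

Energy encountered per unit search time: 0.16×42 + 0.0821×6.2 = 7.229 kJ/s.
Handling time per unit search time: 0.16×26 + 0.0821×27 = 6.377.
Rate = 7.229/(1 + 6.377) = 0.98 kJ/s.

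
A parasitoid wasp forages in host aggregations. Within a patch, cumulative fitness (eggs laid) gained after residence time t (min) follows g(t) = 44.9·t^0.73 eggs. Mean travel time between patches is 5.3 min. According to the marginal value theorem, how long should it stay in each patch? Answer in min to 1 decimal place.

Maximise g(t)/(T+t): set derivative to zero → g'(t)(T+t) = g(t).
g'(t) = 0.73·44.9·t^-0.27. Setting 0.73·44.9·t^-0.27 = 44.9·t^0.73/(5.3+t) gives 0.73(5.3+t) = t, so 0.27·t = 0.73×5.3.
t* = 0.73×5.3/0.27 = 14.33 min.

14.3 min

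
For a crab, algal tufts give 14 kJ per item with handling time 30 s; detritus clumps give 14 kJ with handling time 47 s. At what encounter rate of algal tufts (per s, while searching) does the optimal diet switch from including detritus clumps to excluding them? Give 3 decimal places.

0.059 per s

Drop detritus clumps once their profitability E₂/h₂ falls below the rate achievable on algal tufts alone: E₂/h₂ = λE₁/(1 + λh₁).
Solve for λ: λE₁h₂ = E₂(1 + λh₁) → λ(E₁h₂ − E₂h₁) = E₂ → λ = E₂/(E₁h₂ − E₂h₁).
λ = 14/(14×47 − 14×30) = 14/238 = 0.05882 per s.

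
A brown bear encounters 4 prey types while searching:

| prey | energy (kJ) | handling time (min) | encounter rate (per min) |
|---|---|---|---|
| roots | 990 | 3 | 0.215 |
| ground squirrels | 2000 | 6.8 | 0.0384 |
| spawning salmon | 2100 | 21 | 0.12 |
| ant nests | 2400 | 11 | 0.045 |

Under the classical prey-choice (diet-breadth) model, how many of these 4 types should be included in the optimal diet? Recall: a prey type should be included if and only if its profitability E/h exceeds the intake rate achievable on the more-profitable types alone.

3

E/h in descending order: roots 330, ground squirrels 294, ant nests 218, spawning salmon 100 kJ/min. The optimal diet is the largest prefix of this list for which every included type satisfies E_i/h_i > R on the types above it.
Rate on top 1: 129.4. ground squirrels: 294 > 129.4 → include.
Rate on top 2: 152. ant nests: 218 > 152 → include.
Rate on top 3: 165.6. spawning salmon: 100 < 165.6 → exclude; stop.
Optimal diet: roots, ground squirrels, ant nests — 3 of 4 types.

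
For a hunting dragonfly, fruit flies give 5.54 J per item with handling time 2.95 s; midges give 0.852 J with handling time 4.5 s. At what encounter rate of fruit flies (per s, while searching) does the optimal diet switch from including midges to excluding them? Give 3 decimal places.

0.038 per s

Drop midges once their profitability E₂/h₂ falls below the rate achievable on fruit flies alone: E₂/h₂ = λE₁/(1 + λh₁).
Solve for λ: λE₁h₂ = E₂(1 + λh₁) → λ(E₁h₂ − E₂h₁) = E₂ → λ = E₂/(E₁h₂ − E₂h₁).
λ = 0.852/(5.54×4.5 − 0.852×2.95) = 0.852/22.42 = 0.03801 per s.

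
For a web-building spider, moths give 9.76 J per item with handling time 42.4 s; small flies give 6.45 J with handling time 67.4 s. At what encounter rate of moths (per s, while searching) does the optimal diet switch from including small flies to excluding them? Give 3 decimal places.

0.017 per s

At the threshold, the rate on moths alone equals the profitability of small flies: λ·9.76/(1 + λ·42.4) = 6.45/67.4 = 0.0957.
Rearranging, λ(9.76 − 0.0957×42.4) = 0.0957, so λ = 0.0957/5.702 = 0.01678 per s.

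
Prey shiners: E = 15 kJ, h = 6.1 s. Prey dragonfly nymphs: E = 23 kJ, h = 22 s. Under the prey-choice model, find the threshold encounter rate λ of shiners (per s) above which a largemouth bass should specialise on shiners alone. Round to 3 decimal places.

At the threshold, the rate on shiners alone equals the profitability of dragonfly nymphs: λ·15/(1 + λ·6.1) = 23/22 = 1.045.
Rearranging, λ(15 − 1.045×6.1) = 1.045, so λ = 1.045/8.623 = 0.1212 per s.

0.121 per s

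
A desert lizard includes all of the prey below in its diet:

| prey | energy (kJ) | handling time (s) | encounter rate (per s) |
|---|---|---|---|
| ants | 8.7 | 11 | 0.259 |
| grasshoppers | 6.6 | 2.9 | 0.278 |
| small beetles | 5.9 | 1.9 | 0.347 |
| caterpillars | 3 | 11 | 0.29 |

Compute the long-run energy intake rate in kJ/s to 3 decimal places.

0.824 kJ/s

Energy encountered per unit search time: 0.259×8.7 + 0.278×6.6 + 0.347×5.9 + 0.29×3 = 7.005 kJ/s.
Handling time per unit search time: 0.259×11 + 0.278×2.9 + 0.347×1.9 + 0.29×11 = 7.505.
Rate = 7.005/(1 + 7.505) = 0.8237 kJ/s.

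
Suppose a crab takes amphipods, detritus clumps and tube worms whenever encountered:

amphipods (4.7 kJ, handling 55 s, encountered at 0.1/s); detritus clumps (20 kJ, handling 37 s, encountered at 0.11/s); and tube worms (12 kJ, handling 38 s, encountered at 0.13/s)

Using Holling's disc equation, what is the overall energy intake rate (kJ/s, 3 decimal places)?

0.273 kJ/s

R = Σλ_iE_i / (1 + Σλ_ih_i)
Numerator: 0.1×4.7 + 0.11×20 + 0.13×12 = 4.23
Denominator: 1 + 0.1×55 + 0.11×37 + 0.13×38 = 15.51
R = 4.23/15.51 = 0.2727 kJ/s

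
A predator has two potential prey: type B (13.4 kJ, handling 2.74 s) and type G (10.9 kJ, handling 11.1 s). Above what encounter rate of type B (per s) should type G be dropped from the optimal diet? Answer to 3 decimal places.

0.092 per s

Drop type G once their profitability E₂/h₂ falls below the rate achievable on type B alone: E₂/h₂ = λE₁/(1 + λh₁).
Solve for λ: λE₁h₂ = E₂(1 + λh₁) → λ(E₁h₂ − E₂h₁) = E₂ → λ = E₂/(E₁h₂ − E₂h₁).
λ = 10.9/(13.4×11.1 − 10.9×2.74) = 10.9/118.9 = 0.09169 per s.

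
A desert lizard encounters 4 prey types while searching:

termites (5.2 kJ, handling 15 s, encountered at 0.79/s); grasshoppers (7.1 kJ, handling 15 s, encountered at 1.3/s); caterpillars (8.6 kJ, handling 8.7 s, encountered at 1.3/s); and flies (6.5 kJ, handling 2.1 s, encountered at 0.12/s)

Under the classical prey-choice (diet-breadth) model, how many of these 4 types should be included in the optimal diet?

E/h in descending order: flies 3.1, caterpillars 0.989, grasshoppers 0.473, termites 0.347 kJ/s. The optimal diet is the largest prefix of this list for which every included type satisfies E_i/h_i > R on the types above it.
Rate on top 1: 0.623. caterpillars: 0.989 > 0.623 → include.
Rate on top 2: 0.9521. grasshoppers: 0.473 < 0.9521 → exclude; stop.
Optimal diet: flies, caterpillars — 2 of 4 types.

2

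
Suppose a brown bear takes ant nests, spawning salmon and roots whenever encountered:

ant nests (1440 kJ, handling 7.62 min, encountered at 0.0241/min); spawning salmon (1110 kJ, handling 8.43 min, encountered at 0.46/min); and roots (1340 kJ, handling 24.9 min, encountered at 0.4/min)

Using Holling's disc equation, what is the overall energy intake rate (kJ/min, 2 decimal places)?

71.98 kJ/min

R = (0.0241×1440 + 0.46×1110 + 0.4×1340) / (1 + 0.0241×7.62 + 0.46×8.43 + 0.4×24.9) = 1081/15.02 = 71.98 kJ/min.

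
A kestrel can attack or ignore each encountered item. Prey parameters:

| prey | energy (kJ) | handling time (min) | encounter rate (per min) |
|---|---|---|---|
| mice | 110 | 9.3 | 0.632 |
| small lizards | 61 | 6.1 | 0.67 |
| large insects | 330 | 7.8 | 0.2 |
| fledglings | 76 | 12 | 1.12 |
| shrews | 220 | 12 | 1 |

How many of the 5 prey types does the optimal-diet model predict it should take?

Profitabilities (E/h, kJ/min): large insects 42.3, shrews 18.3, mice 11.8, small lizards 10, fledglings 6.33. Add prey in this order while the next type's profitability exceeds the intake rate on those already taken.
Rate on top 1: 25.78. shrews: 18.3 < 25.78 → exclude; stop.
Optimal diet: large insects — 1 of 5 types.

1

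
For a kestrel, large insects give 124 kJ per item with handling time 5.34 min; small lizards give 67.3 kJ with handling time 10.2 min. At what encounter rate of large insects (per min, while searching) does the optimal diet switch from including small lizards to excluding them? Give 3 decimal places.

0.074 per min

Drop small lizards once their profitability E₂/h₂ falls below the rate achievable on large insects alone: E₂/h₂ = λE₁/(1 + λh₁).
Solve for λ: λE₁h₂ = E₂(1 + λh₁) → λ(E₁h₂ − E₂h₁) = E₂ → λ = E₂/(E₁h₂ − E₂h₁).
λ = 67.3/(124×10.2 − 67.3×5.34) = 67.3/905.4 = 0.07433 per min.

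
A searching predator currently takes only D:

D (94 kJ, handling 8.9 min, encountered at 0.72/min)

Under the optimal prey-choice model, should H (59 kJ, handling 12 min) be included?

On D alone, R = ΣλE/(1+Σλh) = 67.68/7.408 = 9.136 kJ/min.
H: E/h = 59/12 = 4.917 kJ/min.
Since 4.917 < R, time spent handling H is better spent searching.

No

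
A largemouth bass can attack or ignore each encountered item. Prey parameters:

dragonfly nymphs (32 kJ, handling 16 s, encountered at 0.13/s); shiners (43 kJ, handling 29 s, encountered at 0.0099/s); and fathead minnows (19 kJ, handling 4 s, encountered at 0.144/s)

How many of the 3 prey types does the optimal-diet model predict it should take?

E/h in descending order: fathead minnows 4.75, dragonfly nymphs 2, shiners 1.48 kJ/s. The optimal diet is the largest prefix of this list for which every included type satisfies E_i/h_i > R on the types above it.
Rate on top 1: 1.736. dragonfly nymphs: 2 > 1.736 → include.
Rate on top 2: 1.886. shiners: 1.48 < 1.886 → exclude; stop.
Optimal diet: fathead minnows, dragonfly nymphs — 2 of 3 types.

2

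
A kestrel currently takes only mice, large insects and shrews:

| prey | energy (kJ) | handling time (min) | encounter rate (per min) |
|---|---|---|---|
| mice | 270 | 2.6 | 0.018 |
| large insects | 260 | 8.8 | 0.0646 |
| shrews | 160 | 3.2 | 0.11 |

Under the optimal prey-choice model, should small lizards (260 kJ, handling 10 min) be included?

Yes

Current rate: (0.018×270 + 0.0646×260 + 0.11×160)/(1 + 0.018×2.6 + 0.0646×8.8 + 0.11×3.2) = 19.95 kJ/min.
small lizards: E/h = 260/10 = 26 kJ/min.
Since 26 > R, including small lizards increases the long-run rate.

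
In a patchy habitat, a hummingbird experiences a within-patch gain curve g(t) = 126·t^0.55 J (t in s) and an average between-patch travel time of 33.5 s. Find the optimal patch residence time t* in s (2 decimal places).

40.94 s

Optimal t* satisfies g'(t*) = g(t*)/(T + t*).
g'(t) = 0.55·126·t^-0.45. Setting 0.55·126·t^-0.45 = 126·t^0.55/(33.5+t) gives 0.55(33.5+t) = t, so 0.45·t = 0.55×33.5.
t* = 0.55×33.5/0.45 = 40.94 s.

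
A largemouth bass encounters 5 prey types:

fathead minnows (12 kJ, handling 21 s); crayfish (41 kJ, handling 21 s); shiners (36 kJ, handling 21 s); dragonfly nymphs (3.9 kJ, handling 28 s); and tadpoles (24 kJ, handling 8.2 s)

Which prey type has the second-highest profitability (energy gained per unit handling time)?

Profitability E/h (kJ/s): fathead minnows = 12/21 = 0.571, crayfish = 41/21 = 1.95, shiners = 36/21 = 1.71, dragonfly nymphs = 3.9/28 = 0.139, tadpoles = 24/8.2 = 2.93.
Ranked: tadpoles > crayfish > shiners > fathead minnows > dragonfly nymphs.

crayfish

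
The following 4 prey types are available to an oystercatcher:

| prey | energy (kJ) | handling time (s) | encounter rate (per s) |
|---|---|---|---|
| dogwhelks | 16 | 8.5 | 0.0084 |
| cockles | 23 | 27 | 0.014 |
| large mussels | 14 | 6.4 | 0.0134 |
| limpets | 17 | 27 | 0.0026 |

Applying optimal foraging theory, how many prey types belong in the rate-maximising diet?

4

E/h in descending order: large mussels 2.19, dogwhelks 1.88, cockles 0.852, limpets 0.63 kJ/s. The optimal diet is the largest prefix of this list for which every included type satisfies E_i/h_i > R on the types above it.
Rate on top 1: 0.1728. dogwhelks: 1.88 > 0.1728 → include.
Rate on top 2: 0.2783. cockles: 0.852 > 0.2783 → include.
Rate on top 3: 0.4195. limpets: 0.63 > 0.4195 → include.
Optimal diet: large mussels, dogwhelks, cockles, limpets — 4 of 4 types.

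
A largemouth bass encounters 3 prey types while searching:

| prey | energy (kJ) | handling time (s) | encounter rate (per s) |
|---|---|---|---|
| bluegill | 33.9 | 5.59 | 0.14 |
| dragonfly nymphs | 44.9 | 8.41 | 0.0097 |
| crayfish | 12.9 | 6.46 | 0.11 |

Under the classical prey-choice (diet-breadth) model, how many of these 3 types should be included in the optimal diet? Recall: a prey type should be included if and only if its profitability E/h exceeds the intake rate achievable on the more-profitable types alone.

Rank by E/h (kJ/s): bluegill 6.06, dragonfly nymphs 5.34, crayfish 2. Include each in turn until the next type's E/h falls below the running intake rate.
Rate on top 1: 2.662. dragonfly nymphs: 5.34 > 2.662 → include.
Rate on top 2: 2.78. crayfish: 2 < 2.78 → exclude; stop.
Optimal diet: bluegill, dragonfly nymphs — 2 of 3 types.

2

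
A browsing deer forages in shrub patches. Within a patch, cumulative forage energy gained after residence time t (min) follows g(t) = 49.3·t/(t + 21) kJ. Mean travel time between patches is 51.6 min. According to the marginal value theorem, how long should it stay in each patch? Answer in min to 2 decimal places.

By the marginal value theorem, leave when the instantaneous gain rate g'(t) equals the habitat-wide average g(t)/(T + t).
g'(t) = 49.3·21/(t + 21)². Setting 49.3·21/(t+21)² = 49.3t/[(t+21)(51.6+t)] gives 21(51.6+t) = t(t+21), so t² = 21×51.6 = 1084.
t* = √1084 = 32.92 min.

32.92 min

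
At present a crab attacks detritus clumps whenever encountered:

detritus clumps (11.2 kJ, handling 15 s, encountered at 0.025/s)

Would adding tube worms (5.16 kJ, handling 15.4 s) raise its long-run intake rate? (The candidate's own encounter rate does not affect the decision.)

Intake rate on the current diet: R = (0.025×11.2) / (1 + 0.025×15) = 0.28/1.375 = 0.2036 kJ/s.
tube worms: E/h = 5.16/15.4 = 0.3351 kJ/s.
Since 0.3351 > R, including tube worms increases the long-run rate.

Yes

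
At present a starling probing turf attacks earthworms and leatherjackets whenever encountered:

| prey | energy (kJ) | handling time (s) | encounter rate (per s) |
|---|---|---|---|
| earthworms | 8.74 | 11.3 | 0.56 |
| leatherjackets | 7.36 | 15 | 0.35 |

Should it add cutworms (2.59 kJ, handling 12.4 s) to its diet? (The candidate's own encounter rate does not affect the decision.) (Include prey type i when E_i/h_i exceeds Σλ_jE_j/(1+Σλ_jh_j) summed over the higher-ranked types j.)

On earthworms and leatherjackets alone, R = ΣλE/(1+Σλh) = 7.47/12.58 = 0.5939 kJ/s.
Profitability of cutworms: 2.59/12.4 = 0.2089 kJ/s.
Since 0.2089 < R, time spent handling cutworms is better spent searching.

No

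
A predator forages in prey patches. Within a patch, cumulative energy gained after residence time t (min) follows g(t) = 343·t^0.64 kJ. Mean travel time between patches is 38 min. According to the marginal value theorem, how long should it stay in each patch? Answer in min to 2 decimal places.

By the marginal value theorem, leave when the instantaneous gain rate g'(t) equals the habitat-wide average g(t)/(T + t).
g'(t) = 0.64·343·t^-0.36. Setting 0.64·343·t^-0.36 = 343·t^0.64/(38+t) gives 0.64(38+t) = t, so 0.36·t = 0.64×38.
t* = 0.64×38/0.36 = 67.56 min.

67.56 min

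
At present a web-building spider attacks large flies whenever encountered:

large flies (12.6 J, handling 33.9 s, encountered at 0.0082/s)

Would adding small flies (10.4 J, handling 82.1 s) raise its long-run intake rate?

Yes

Intake rate on the current diet: R = (0.0082×12.6) / (1 + 0.0082×33.9) = 0.1033/1.278 = 0.08085 J/s.
Profitability of small flies: 10.4/82.1 = 0.1267 J/s.
0.1267 > 0.08085, so adding small flies raises the average — include it.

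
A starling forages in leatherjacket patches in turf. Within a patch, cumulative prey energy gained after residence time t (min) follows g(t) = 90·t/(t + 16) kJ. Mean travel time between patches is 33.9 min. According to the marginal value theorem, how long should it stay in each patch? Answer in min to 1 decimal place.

23.3 min

Optimal t* satisfies g'(t*) = g(t*)/(T + t*).
g'(t) = 90·16/(t + 16)². Setting 90·16/(t+16)² = 90t/[(t+16)(33.9+t)] gives 16(33.9+t) = t(t+16), so t² = 16×33.9 = 542.4.
t* = √542.4 = 23.29 min.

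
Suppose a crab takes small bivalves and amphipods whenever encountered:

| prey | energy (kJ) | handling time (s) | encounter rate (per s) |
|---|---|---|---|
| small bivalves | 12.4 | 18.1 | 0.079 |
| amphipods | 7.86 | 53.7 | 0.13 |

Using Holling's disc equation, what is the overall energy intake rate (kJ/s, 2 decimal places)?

R = (0.079×12.4 + 0.13×7.86) / (1 + 0.079×18.1 + 0.13×53.7) = 2.001/9.411 = 0.2127 kJ/s.

0.21 kJ/s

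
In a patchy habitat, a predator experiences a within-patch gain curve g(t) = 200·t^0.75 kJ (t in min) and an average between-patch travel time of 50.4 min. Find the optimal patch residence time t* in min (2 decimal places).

151.20 min

Maximise g(t)/(T+t): set derivative to zero → g'(t)(T+t) = g(t).
g'(t) = 0.75·200·t^-0.25. Setting 0.75·200·t^-0.25 = 200·t^0.75/(50.4+t) gives 0.75(50.4+t) = t, so 0.25·t = 0.75×50.4.
t* = 0.75×50.4/0.25 = 151.2 min.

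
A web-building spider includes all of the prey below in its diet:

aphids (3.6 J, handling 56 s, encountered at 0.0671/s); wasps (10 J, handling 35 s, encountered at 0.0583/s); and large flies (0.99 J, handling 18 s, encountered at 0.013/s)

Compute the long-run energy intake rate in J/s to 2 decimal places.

0.12 J/s

Energy encountered per unit search time: 0.0671×3.6 + 0.0583×10 + 0.013×0.99 = 0.8374 J/s.
Handling time per unit search time: 0.0671×56 + 0.0583×35 + 0.013×18 = 6.032.
Rate = 0.8374/(1 + 6.032) = 0.1191 J/s.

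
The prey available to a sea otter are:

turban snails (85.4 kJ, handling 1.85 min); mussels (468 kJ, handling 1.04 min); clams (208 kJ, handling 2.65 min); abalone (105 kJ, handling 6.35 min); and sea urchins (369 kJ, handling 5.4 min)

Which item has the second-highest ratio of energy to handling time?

clams

In descending order of E/h:
mussels: 468/1.04 = 450 kJ/min
clams: 208/2.65 = 78.5 kJ/min
sea urchins: 369/5.4 = 68.3 kJ/min
turban snails: 85.4/1.85 = 46.2 kJ/min
abalone: 105/6.35 = 16.5 kJ/min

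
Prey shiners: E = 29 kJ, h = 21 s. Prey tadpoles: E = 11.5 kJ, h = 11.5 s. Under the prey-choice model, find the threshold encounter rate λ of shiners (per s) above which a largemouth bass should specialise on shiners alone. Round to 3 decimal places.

0.125 per s

Drop tadpoles once their profitability E₂/h₂ falls below the rate achievable on shiners alone: E₂/h₂ = λE₁/(1 + λh₁).
Solve for λ: λE₁h₂ = E₂(1 + λh₁) → λ(E₁h₂ − E₂h₁) = E₂ → λ = E₂/(E₁h₂ − E₂h₁).
λ = 11.5/(29×11.5 − 11.5×21) = 11.5/92 = 0.125 per s.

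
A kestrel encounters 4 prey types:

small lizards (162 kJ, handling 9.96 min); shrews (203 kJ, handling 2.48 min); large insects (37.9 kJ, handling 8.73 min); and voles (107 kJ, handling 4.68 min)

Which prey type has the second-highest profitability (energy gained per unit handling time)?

In descending order of E/h:
shrews: 203/2.48 = 81.9 kJ/min
voles: 107/4.68 = 22.9 kJ/min
small lizards: 162/9.96 = 16.3 kJ/min
large insects: 37.9/8.73 = 4.34 kJ/min

voles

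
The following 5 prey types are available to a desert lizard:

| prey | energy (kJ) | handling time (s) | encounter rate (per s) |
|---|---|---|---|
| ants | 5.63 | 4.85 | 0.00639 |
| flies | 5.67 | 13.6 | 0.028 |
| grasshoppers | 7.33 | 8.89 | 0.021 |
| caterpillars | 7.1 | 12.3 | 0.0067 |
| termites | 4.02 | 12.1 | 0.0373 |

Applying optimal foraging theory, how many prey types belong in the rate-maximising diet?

5

Profitabilities (E/h, kJ/s): ants 1.16, grasshoppers 0.825, caterpillars 0.577, flies 0.417, termites 0.332. Add prey in this order while the next type's profitability exceeds the intake rate on those already taken.
Rate on top 1: 0.03489. grasshoppers: 0.825 > 0.03489 → include.
Rate on top 2: 0.156. caterpillars: 0.577 > 0.156 → include.
Rate on top 3: 0.1827. flies: 0.417 > 0.1827 → include.
Rate on top 4: 0.2357. termites: 0.332 > 0.2357 → include.
Optimal diet: ants, grasshoppers, caterpillars, flies, termites — 5 of 5 types.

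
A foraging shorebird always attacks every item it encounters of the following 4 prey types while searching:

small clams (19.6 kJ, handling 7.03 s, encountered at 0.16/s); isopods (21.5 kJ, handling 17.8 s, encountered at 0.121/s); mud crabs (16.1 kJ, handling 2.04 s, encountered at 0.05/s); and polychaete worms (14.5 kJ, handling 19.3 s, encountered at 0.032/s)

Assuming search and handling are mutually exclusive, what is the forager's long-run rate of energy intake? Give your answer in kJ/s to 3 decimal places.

1.402 kJ/s

Energy encountered per unit search time: 0.16×19.6 + 0.121×21.5 + 0.05×16.1 + 0.032×14.5 = 7.006 kJ/s.
Handling time per unit search time: 0.16×7.03 + 0.121×17.8 + 0.05×2.04 + 0.032×19.3 = 3.998.
Rate = 7.006/(1 + 3.998) = 1.402 kJ/s.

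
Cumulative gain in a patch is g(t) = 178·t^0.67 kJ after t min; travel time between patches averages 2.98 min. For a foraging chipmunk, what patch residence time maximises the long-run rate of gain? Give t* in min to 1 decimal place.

6.1 min

By the marginal value theorem, leave when the instantaneous gain rate g'(t) equals the habitat-wide average g(t)/(T + t).
g'(t) = 0.67·178·t^-0.33. Setting 0.67·178·t^-0.33 = 178·t^0.67/(2.98+t) gives 0.67(2.98+t) = t, so 0.33·t = 0.67×2.98.
t* = 0.67×2.98/0.33 = 6.05 min.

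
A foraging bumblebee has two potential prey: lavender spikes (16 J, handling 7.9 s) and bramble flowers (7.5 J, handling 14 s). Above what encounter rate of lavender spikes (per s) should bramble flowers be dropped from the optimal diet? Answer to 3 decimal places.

0.046 per s

Drop bramble flowers once their profitability E₂/h₂ falls below the rate achievable on lavender spikes alone: E₂/h₂ = λE₁/(1 + λh₁).
Solve for λ: λE₁h₂ = E₂(1 + λh₁) → λ(E₁h₂ − E₂h₁) = E₂ → λ = E₂/(E₁h₂ − E₂h₁).
λ = 7.5/(16×14 − 7.5×7.9) = 7.5/164.8 = 0.04552 per s.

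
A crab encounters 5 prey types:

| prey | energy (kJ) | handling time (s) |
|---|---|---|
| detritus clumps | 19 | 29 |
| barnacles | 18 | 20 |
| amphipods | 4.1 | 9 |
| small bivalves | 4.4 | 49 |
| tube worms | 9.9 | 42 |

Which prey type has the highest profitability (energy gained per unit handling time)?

In descending order of E/h:
barnacles: 18/20 = 0.9 kJ/s
detritus clumps: 19/29 = 0.655 kJ/s
amphipods: 4.1/9 = 0.456 kJ/s
tube worms: 9.9/42 = 0.236 kJ/s
small bivalves: 4.4/49 = 0.0898 kJ/s

barnacles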